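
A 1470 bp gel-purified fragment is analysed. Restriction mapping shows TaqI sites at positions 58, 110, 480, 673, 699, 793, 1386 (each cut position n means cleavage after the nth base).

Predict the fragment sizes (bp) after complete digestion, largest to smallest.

Linear molecule, 7 cuts → 8 fragments:
  58 − 0 = 58 bp
  110 − 58 = 52 bp
  480 − 110 = 370 bp
  673 − 480 = 193 bp
  699 − 673 = 26 bp
  793 − 699 = 94 bp
  1386 − 793 = 593 bp
  1470 − 1386 = 84 bp
Sorted largest to smallest: 593, 370, 193, 94, 84, 58, 52, 26 bp.

593, 370, 193, 94, 84, 58, 52, 26 bp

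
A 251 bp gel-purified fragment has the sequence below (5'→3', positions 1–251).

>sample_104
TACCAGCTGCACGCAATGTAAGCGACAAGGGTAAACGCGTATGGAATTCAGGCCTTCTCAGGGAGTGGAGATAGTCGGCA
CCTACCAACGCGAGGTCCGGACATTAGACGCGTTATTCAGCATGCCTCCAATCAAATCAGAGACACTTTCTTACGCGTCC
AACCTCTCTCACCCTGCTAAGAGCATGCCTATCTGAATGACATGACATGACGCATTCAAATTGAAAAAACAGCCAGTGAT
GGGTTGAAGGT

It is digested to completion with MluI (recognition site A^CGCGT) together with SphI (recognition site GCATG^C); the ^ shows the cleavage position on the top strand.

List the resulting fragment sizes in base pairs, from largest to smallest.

73, 64, 35, 34, 29, 16 bp

MluI sites (ACGCGT) start at positions 35, 108, 153.
MluI cuts after the first base of each site, so after positions 35, 108, 153.
SphI sites (GCATGC) start at positions 120, 183.
SphI cuts after base 5 of each site (before the last base), so after positions 124, 187.
Combined cut positions: 35, 108, 124, 153, 187.
Linear molecule, 5 cuts → 6 fragments:
  1–35 → 35 bp
  36–108 → 73 bp
  109–124 → 16 bp
  125–153 → 29 bp
  154–187 → 34 bp
  188–251 → 64 bp
Sorted largest to smallest: 73, 64, 35, 34, 29, 16 bp.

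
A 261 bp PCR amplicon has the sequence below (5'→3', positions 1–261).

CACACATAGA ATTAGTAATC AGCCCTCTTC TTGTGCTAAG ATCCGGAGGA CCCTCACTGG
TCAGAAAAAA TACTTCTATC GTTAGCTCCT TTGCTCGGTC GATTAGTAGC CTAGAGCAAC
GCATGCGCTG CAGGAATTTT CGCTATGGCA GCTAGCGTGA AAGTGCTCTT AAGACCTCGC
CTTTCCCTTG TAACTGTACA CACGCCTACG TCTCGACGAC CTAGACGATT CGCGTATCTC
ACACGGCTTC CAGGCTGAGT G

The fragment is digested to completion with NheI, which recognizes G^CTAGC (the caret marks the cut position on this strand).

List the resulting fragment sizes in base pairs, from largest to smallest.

The NheI site (GCTAGC) starts at position 151.
NheI cuts after the first base of each site, so after position 151.
Linear molecule, 1 cut → 2 fragments:
  1–151 → 151 bp
  152–261 → 110 bp
Sorted largest to smallest: 151, 110 bp.

151, 110 bp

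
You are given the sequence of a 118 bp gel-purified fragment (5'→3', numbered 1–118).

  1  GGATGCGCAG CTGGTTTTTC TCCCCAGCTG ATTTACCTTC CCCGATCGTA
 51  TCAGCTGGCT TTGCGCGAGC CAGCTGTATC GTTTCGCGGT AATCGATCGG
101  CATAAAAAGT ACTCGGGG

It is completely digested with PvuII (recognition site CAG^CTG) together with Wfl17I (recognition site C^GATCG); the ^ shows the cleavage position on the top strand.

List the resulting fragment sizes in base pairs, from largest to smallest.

PvuII sites (CAGCTG) start at positions 8, 25, 52, 71.
PvuII cuts after base 3 of each site, so after positions 10, 27, 54, 73.
Wfl17I sites (CGATCG) start at positions 43, 94.
Wfl17I cuts after the first base of each site, so after positions 43, 94.
Combined cut positions: 10, 27, 43, 54, 73, 94.
Linear molecule, 6 cuts → 7 fragments:
  1–10 → 10 bp
  11–27 → 17 bp
  28–43 → 16 bp
  44–54 → 11 bp
  55–73 → 19 bp
  74–94 → 21 bp
  95–118 → 24 bp
Sorted largest to smallest: 24, 21, 19, 17, 16, 11, 10 bp.

24, 21, 19, 17, 16, 11, 10 bp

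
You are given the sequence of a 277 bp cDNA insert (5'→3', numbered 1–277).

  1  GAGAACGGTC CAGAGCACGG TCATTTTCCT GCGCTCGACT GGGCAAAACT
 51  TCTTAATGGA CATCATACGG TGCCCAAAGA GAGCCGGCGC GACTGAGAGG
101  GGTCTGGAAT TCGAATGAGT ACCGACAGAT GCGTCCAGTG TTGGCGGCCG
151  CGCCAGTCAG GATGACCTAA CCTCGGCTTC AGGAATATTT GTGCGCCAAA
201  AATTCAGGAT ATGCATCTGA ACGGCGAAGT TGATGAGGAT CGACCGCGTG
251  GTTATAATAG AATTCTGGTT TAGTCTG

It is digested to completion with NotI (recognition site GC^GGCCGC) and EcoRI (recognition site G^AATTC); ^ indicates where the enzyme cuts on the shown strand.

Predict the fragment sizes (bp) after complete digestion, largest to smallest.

The NotI site (GCGGCCGC) starts at position 144.
NotI cuts after base 2 of each site, so after position 145.
EcoRI sites (GAATTC) start at positions 107, 260.
EcoRI cuts after the first base of each site, so after positions 107, 260.
Combined cut positions: 107, 145, 260.
Linear molecule, 3 cuts → 4 fragments:
  1–107 → 107 bp
  108–145 → 38 bp
  146–260 → 115 bp
  261–277 → 17 bp
Sorted largest to smallest: 115, 107, 38, 17 bp.

115, 107, 38, 17 bp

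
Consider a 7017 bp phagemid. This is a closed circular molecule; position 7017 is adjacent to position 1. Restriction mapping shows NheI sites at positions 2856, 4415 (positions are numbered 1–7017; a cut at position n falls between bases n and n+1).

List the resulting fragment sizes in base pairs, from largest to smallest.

Circular molecule, 2 cuts → 2 fragments:
  4415 − 2856 = 1559 bp
  wrap: 7017 − 4415 + 2856 = 5458 bp
Sorted largest to smallest: 5458, 1559 bp.

5458, 1559 bp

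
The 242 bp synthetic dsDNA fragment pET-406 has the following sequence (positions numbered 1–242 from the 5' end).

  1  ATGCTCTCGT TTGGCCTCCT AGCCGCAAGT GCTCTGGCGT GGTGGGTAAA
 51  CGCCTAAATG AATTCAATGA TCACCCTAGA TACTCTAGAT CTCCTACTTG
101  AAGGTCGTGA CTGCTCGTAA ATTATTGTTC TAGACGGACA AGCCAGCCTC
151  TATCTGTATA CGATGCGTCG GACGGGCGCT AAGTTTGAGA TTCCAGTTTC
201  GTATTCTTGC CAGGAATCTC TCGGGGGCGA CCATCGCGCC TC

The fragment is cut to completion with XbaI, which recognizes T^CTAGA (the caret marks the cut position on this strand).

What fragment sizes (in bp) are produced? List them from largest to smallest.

XbaI sites (TCTAGA) start at positions 84, 129.
XbaI cuts after the first base of each site, so after positions 84, 129.
Linear molecule, 2 cuts → 3 fragments:
  1–84 → 84 bp
  85–129 → 45 bp
  130–242 → 113 bp
Sorted largest to smallest: 113, 84, 45 bp.

113, 84, 45 bp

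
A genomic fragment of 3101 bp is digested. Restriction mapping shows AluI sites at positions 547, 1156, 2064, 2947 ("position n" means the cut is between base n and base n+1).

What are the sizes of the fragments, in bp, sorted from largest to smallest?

Linear molecule, 4 cuts → 5 fragments:
  547 − 0 = 547 bp
  1156 − 547 = 609 bp
  2064 − 1156 = 908 bp
  2947 − 2064 = 883 bp
  3101 − 2947 = 154 bp
Sorted largest to smallest: 908, 883, 609, 547, 154 bp.

908, 883, 609, 547, 154 bp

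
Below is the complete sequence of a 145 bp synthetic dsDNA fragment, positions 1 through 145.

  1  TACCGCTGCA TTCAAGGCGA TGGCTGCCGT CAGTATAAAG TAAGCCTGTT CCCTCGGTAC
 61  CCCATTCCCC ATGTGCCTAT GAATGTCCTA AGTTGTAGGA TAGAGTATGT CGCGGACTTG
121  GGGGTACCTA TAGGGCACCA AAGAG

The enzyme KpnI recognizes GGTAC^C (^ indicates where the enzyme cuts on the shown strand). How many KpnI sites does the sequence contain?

2

GGTACC occurs starting at positions 56, 123.
KpnI cuts at 2 sites.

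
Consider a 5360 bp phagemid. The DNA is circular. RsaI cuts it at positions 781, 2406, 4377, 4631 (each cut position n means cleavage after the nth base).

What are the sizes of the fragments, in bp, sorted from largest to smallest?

1971, 1625, 1510, 254 bp

Circular molecule, 4 cuts → 4 fragments:
  2406 − 781 = 1625 bp
  4377 − 2406 = 1971 bp
  4631 − 4377 = 254 bp
  wrap: 5360 − 4631 + 781 = 1510 bp
Sorted largest to smallest: 1971, 1625, 1510, 254 bp.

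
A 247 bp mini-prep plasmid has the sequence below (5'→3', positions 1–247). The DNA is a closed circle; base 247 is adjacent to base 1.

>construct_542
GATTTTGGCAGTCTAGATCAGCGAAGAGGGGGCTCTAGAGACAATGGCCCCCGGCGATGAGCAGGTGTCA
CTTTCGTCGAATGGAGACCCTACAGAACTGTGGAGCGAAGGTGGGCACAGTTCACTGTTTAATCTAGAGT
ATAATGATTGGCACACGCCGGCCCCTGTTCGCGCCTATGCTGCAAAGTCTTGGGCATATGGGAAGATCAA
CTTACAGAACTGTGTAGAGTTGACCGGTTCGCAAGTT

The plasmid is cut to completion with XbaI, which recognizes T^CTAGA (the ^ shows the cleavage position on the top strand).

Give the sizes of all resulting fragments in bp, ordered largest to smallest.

XbaI sites (TCTAGA) start at positions 12, 34, 133.
XbaI cuts after the first base of each site, so after positions 12, 34, 133.
Circular molecule, 3 cuts → 3 fragments:
  13–34 → 22 bp
  35–133 → 99 bp
  134–247 then 1–12 → 114 + 12 = 126 bp
Sorted largest to smallest: 126, 99, 22 bp.

126, 99, 22 bp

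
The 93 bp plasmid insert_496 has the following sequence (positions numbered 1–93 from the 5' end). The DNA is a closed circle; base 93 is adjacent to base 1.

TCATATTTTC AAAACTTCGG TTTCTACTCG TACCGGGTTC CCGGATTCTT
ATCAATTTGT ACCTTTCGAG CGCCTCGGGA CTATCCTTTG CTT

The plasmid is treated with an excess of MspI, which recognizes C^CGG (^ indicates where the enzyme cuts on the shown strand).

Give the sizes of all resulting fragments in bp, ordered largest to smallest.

85, 8 bp

MspI sites (CCGG) start at positions 33, 41.
MspI cuts after the first base of each site, so after positions 33, 41.
Circular molecule, 2 cuts → 2 fragments:
  34–41 → 8 bp
  42–93 then 1–33 → 52 + 33 = 85 bp
Sorted largest to smallest: 85, 8 bp.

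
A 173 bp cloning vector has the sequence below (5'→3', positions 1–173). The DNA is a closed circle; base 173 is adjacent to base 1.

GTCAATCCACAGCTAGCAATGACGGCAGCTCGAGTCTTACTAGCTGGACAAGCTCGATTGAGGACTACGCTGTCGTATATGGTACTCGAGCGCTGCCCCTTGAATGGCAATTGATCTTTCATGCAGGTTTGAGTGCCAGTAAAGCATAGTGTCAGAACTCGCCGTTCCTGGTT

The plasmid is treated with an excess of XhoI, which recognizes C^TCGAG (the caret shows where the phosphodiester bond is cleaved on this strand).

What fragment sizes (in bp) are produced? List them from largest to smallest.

XhoI sites (CTCGAG) start at positions 29, 85.
XhoI cuts after the first base of each site, so after positions 29, 85.
Circular molecule, 2 cuts → 2 fragments:
  30–85 → 56 bp
  86–173 then 1–29 → 88 + 29 = 117 bp
Sorted largest to smallest: 117, 56 bp.

117, 56 bp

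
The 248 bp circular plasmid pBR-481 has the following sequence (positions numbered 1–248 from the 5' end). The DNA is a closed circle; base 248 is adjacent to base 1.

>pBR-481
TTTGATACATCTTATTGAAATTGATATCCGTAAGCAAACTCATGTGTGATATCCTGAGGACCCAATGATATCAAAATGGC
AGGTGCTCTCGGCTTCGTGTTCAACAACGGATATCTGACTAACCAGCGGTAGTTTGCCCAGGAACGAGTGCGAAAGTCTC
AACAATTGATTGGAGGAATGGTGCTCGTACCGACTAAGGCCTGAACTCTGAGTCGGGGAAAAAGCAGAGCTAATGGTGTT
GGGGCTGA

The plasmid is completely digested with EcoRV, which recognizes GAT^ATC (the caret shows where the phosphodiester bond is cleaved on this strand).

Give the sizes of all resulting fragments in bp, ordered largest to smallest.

EcoRV sites (GATATC) start at positions 23, 48, 67, 110.
EcoRV cuts after base 3 of each site, so after positions 25, 50, 69, 112.
Circular molecule, 4 cuts → 4 fragments:
  26–50 → 25 bp
  51–69 → 19 bp
  70–112 → 43 bp
  113–248 then 1–25 → 136 + 25 = 161 bp
Sorted largest to smallest: 161, 43, 25, 19 bp.

161, 43, 25, 19 bp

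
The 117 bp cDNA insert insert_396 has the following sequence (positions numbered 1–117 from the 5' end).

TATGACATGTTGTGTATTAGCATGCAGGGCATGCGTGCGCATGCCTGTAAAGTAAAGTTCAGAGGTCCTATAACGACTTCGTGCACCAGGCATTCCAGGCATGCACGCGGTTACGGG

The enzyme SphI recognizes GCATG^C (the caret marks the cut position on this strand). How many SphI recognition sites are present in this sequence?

4

GCATGC occurs starting at positions 20, 29, 39, 99.
SphI cuts at 4 sites.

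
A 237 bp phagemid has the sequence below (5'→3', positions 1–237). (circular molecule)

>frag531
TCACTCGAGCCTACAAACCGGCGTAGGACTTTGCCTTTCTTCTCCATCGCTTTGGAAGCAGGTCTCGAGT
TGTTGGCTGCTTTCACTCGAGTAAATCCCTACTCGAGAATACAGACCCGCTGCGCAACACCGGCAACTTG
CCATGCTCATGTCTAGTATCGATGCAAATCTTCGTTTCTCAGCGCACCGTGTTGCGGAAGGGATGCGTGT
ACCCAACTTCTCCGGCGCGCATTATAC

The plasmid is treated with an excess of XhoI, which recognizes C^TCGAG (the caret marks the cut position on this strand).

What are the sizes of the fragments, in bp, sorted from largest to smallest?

XhoI sites (CTCGAG) start at positions 4, 64, 86, 102.
XhoI cuts after the first base of each site, so after positions 4, 64, 86, 102.
Circular molecule, 4 cuts → 4 fragments:
  5–64 → 60 bp
  65–86 → 22 bp
  87–102 → 16 bp
  103–237 then 1–4 → 135 + 4 = 139 bp
Sorted largest to smallest: 139, 60, 22, 16 bp.

139, 60, 22, 16 bp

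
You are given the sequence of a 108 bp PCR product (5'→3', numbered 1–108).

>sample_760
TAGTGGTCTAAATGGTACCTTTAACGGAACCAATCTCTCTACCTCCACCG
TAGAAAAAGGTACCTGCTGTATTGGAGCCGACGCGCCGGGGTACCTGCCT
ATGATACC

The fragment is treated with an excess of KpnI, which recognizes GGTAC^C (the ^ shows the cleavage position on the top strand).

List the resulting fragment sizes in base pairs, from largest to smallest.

KpnI sites (GGTACC) start at positions 14, 59, 90.
KpnI cuts after base 5 of each site (before the last base), so after positions 18, 63, 94.
Linear molecule, 3 cuts → 4 fragments:
  1–18 → 18 bp
  19–63 → 45 bp
  64–94 → 31 bp
  95–108 → 14 bp
Sorted largest to smallest: 45, 31, 18, 14 bp.

45, 31, 18, 14 bp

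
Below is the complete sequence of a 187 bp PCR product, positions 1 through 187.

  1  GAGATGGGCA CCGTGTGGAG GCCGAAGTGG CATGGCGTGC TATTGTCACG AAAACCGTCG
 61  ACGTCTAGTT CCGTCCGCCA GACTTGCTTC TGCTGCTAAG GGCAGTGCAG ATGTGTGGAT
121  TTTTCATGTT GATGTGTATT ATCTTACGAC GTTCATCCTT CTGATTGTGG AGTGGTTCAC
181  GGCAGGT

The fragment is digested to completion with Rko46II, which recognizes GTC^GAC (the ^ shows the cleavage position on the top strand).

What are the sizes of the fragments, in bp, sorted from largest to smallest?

128, 59 bp

The Rko46II site (GTCGAC) starts at position 57.
Rko46II cuts after base 3 of each site, so after position 59.
Linear molecule, 1 cut → 2 fragments:
  1–59 → 59 bp
  60–187 → 128 bp
Sorted largest to smallest: 128, 59 bp.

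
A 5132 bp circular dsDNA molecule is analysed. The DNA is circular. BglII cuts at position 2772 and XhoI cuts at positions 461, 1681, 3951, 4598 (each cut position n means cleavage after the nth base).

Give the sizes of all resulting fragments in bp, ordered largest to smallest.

1220, 1179, 1091, 995, 647 bp

Combined cut positions (sorted): 461, 1681, 2772, 3951, 4598.
Circular molecule, 5 cuts → 5 fragments:
  1681 − 461 = 1220 bp
  2772 − 1681 = 1091 bp
  3951 − 2772 = 1179 bp
  4598 − 3951 = 647 bp
  wrap: 5132 − 4598 + 461 = 995 bp
Sorted largest to smallest: 1220, 1179, 1091, 995, 647 bp.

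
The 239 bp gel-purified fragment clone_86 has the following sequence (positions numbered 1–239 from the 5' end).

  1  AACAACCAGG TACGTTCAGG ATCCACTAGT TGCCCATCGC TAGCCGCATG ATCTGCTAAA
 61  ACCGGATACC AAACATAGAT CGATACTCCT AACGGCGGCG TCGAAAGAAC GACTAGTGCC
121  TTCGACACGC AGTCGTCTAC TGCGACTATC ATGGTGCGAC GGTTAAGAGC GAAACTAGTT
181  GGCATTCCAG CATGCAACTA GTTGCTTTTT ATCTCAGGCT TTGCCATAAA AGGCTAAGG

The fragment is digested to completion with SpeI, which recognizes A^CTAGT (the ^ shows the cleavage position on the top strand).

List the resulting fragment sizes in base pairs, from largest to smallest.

87, 62, 42, 25, 23 bp

SpeI sites (ACTAGT) start at positions 25, 112, 174, 197.
SpeI cuts after the first base of each site, so after positions 25, 112, 174, 197.
Linear molecule, 4 cuts → 5 fragments:
  1–25 → 25 bp
  26–112 → 87 bp
  113–174 → 62 bp
  175–197 → 23 bp
  198–239 → 42 bp
Sorted largest to smallest: 87, 62, 42, 25, 23 bp.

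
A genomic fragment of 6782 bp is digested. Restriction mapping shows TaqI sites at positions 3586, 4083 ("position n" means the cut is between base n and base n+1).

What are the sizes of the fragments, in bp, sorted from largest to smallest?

Linear molecule, 2 cuts → 3 fragments:
  3586 − 0 = 3586 bp
  4083 − 3586 = 497 bp
  6782 − 4083 = 2699 bp
Sorted largest to smallest: 3586, 2699, 497 bp.

3586, 2699, 497 bp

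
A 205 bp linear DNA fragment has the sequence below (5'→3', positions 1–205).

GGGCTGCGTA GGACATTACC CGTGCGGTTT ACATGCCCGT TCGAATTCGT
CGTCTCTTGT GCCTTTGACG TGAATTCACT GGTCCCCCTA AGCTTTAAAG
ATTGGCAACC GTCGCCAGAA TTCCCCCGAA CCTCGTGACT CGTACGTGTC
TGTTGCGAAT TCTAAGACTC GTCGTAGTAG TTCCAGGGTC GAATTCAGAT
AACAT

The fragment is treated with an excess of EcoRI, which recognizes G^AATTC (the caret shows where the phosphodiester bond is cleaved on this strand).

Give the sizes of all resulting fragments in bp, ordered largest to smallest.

EcoRI sites (GAATTC) start at positions 43, 72, 118, 157, 191.
EcoRI cuts after the first base of each site, so after positions 43, 72, 118, 157, 191.
Linear molecule, 5 cuts → 6 fragments:
  1–43 → 43 bp
  44–72 → 29 bp
  73–118 → 46 bp
  119–157 → 39 bp
  158–191 → 34 bp
  192–205 → 14 bp
Sorted largest to smallest: 46, 43, 39, 34, 29, 14 bp.

46, 43, 39, 34, 29, 14 bp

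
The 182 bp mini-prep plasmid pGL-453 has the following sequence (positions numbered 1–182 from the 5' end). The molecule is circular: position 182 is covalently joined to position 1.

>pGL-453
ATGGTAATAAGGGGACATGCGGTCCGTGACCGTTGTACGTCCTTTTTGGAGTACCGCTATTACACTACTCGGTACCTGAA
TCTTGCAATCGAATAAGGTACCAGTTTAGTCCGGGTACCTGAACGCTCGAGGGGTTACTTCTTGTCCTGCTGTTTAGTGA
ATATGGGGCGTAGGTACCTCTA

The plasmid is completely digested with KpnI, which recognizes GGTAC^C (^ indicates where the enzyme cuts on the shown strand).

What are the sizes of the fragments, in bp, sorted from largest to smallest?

80, 59, 26, 17 bp

KpnI sites (GGTACC) start at positions 71, 97, 114, 173.
KpnI cuts after base 5 of each site (before the last base), so after positions 75, 101, 118, 177.
Circular molecule, 4 cuts → 4 fragments:
  76–101 → 26 bp
  102–118 → 17 bp
  119–177 → 59 bp
  178–182 then 1–75 → 5 + 75 = 80 bp
Sorted largest to smallest: 80, 59, 26, 17 bp.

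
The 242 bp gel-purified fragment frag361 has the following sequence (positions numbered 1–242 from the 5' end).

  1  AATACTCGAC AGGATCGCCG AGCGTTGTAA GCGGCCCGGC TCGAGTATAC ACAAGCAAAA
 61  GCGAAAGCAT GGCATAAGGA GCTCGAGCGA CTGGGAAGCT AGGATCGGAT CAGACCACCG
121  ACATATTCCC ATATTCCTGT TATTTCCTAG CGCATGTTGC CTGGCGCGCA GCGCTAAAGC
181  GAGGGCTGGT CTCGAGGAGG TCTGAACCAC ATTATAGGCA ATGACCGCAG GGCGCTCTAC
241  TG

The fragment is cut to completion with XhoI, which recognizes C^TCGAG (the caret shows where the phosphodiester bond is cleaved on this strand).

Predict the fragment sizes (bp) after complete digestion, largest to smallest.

109, 51, 42, 40 bp

XhoI sites (CTCGAG) start at positions 40, 82, 191.
XhoI cuts after the first base of each site, so after positions 40, 82, 191.
Linear molecule, 3 cuts → 4 fragments:
  1–40 → 40 bp
  41–82 → 42 bp
  83–191 → 109 bp
  192–242 → 51 bp
Sorted largest to smallest: 109, 51, 42, 40 bp.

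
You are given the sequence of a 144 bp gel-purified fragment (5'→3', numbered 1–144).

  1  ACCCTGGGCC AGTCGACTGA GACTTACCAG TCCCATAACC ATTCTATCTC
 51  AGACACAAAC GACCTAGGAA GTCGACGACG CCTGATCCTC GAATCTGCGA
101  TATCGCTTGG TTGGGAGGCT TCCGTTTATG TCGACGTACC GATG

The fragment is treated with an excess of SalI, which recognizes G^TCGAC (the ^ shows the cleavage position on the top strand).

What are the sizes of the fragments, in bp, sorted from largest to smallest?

59, 59, 14, 12 bp

SalI sites (GTCGAC) start at positions 12, 71, 130.
SalI cuts after the first base of each site, so after positions 12, 71, 130.
Linear molecule, 3 cuts → 4 fragments:
  1–12 → 12 bp
  13–71 → 59 bp
  72–130 → 59 bp
  131–144 → 14 bp
Sorted largest to smallest: 59, 59, 14, 12 bp.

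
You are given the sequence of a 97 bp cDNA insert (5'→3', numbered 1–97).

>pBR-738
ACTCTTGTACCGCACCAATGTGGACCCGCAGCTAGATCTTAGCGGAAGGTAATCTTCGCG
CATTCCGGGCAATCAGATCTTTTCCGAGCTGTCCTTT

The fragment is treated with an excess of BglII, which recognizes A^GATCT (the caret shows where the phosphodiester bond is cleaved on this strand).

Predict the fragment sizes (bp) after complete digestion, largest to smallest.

BglII sites (AGATCT) start at positions 34, 75.
BglII cuts after the first base of each site, so after positions 34, 75.
Linear molecule, 2 cuts → 3 fragments:
  1–34 → 34 bp
  35–75 → 41 bp
  76–97 → 22 bp
Sorted largest to smallest: 41, 34, 22 bp.

41, 34, 22 bp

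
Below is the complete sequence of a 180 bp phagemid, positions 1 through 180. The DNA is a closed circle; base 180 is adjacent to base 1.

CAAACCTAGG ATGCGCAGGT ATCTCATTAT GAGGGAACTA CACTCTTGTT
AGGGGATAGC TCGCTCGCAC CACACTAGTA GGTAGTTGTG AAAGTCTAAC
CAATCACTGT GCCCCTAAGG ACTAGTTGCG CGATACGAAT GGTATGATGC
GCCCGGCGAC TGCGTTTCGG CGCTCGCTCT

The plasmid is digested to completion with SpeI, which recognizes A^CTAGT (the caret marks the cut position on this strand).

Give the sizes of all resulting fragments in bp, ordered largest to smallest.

133, 47 bp

SpeI sites (ACTAGT) start at positions 74, 121.
SpeI cuts after the first base of each site, so after positions 74, 121.
Circular molecule, 2 cuts → 2 fragments:
  75–121 → 47 bp
  122–180 then 1–74 → 59 + 74 = 133 bp
Sorted largest to smallest: 133, 47 bp.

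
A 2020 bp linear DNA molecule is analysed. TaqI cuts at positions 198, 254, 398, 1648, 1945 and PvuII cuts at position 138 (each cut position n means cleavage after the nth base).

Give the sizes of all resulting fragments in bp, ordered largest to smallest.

1250, 297, 144, 138, 75, 60, 56 bp

Combined cut positions (sorted): 138, 198, 254, 398, 1648, 1945.
Linear molecule, 6 cuts → 7 fragments:
  138 − 0 = 138 bp
  198 − 138 = 60 bp
  254 − 198 = 56 bp
  398 − 254 = 144 bp
  1648 − 398 = 1250 bp
  1945 − 1648 = 297 bp
  2020 − 1945 = 75 bp
Sorted largest to smallest: 1250, 297, 144, 138, 75, 60, 56 bp.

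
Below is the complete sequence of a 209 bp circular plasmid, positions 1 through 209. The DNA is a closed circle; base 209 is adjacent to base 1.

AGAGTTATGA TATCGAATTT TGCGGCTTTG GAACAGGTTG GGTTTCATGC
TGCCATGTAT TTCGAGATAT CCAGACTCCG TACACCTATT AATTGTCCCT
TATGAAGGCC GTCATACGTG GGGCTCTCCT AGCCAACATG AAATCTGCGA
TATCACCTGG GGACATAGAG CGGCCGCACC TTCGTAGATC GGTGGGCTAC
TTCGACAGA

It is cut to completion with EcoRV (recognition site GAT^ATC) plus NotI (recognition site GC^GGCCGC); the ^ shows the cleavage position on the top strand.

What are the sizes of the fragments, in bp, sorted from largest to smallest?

83, 57, 49, 20 bp

EcoRV sites (GATATC) start at positions 9, 66, 149.
EcoRV cuts after base 3 of each site, so after positions 11, 68, 151.
The NotI site (GCGGCCGC) starts at position 170.
NotI cuts after base 2 of each site, so after position 171.
Combined cut positions: 11, 68, 151, 171.
Circular molecule, 4 cuts → 4 fragments:
  12–68 → 57 bp
  69–151 → 83 bp
  152–171 → 20 bp
  172–209 then 1–11 → 38 + 11 = 49 bp
Sorted largest to smallest: 83, 57, 49, 20 bp.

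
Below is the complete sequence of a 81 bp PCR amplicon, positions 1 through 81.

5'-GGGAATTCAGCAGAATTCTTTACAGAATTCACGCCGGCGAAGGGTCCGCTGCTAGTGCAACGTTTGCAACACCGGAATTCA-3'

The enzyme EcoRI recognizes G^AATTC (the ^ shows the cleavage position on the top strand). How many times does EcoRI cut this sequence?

4

GAATTC occurs starting at positions 3, 13, 25, 75.
EcoRI cuts at 4 sites.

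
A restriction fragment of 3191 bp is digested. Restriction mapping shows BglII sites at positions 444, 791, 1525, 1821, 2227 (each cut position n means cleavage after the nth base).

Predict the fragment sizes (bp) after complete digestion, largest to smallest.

Linear molecule, 5 cuts → 6 fragments:
  444 − 0 = 444 bp
  791 − 444 = 347 bp
  1525 − 791 = 734 bp
  1821 − 1525 = 296 bp
  2227 − 1821 = 406 bp
  3191 − 2227 = 964 bp
Sorted largest to smallest: 964, 734, 444, 406, 347, 296 bp.

964, 734, 444, 406, 347, 296 bp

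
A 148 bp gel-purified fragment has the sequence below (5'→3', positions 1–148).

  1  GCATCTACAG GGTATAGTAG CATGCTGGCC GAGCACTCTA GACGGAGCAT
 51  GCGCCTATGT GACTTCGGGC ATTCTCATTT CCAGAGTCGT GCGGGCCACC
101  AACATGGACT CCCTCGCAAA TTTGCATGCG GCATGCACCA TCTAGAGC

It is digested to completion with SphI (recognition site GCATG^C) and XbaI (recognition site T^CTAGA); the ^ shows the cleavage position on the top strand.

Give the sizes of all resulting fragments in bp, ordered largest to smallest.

SphI sites (GCATGC) start at positions 20, 47, 124, 131.
SphI cuts after base 5 of each site (before the last base), so after positions 24, 51, 128, 135.
XbaI sites (TCTAGA) start at positions 37, 141.
XbaI cuts after the first base of each site, so after positions 37, 141.
Combined cut positions: 24, 37, 51, 128, 135, 141.
Linear molecule, 6 cuts → 7 fragments:
  1–24 → 24 bp
  25–37 → 13 bp
  38–51 → 14 bp
  52–128 → 77 bp
  129–135 → 7 bp
  136–141 → 6 bp
  142–148 → 7 bp
Sorted largest to smallest: 77, 24, 14, 13, 7, 7, 6 bp.

77, 24, 14, 13, 7, 7, 6 bp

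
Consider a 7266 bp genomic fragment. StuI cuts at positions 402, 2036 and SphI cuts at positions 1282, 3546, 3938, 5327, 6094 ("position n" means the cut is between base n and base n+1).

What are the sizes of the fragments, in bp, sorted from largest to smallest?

1510, 1389, 1172, 880, 767, 754, 402, 392 bp

Combined cut positions (sorted): 402, 1282, 2036, 3546, 3938, 5327, 6094.
Linear molecule, 7 cuts → 8 fragments:
  402 − 0 = 402 bp
  1282 − 402 = 880 bp
  2036 − 1282 = 754 bp
  3546 − 2036 = 1510 bp
  3938 − 3546 = 392 bp
  5327 − 3938 = 1389 bp
  6094 − 5327 = 767 bp
  7266 − 6094 = 1172 bp
Sorted largest to smallest: 1510, 1389, 1172, 880, 767, 754, 402, 392 bp.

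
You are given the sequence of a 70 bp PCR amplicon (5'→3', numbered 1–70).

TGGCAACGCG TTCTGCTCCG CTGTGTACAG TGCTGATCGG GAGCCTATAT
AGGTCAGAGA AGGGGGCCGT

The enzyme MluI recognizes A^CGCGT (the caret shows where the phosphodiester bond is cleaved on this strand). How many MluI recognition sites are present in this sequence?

1

ACGCGT occurs starting at position 6.
MluI cuts at 1 site.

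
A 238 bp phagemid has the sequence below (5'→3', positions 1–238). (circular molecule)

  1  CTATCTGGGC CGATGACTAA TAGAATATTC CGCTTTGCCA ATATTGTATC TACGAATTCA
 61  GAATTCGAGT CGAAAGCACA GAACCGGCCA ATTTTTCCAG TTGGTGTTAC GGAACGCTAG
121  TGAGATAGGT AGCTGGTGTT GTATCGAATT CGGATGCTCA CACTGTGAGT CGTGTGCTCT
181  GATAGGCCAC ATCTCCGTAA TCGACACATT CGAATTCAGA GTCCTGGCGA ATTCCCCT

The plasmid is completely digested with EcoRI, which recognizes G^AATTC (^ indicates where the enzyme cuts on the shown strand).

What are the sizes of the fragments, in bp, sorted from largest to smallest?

EcoRI sites (GAATTC) start at positions 54, 61, 146, 212, 229.
EcoRI cuts after the first base of each site, so after positions 54, 61, 146, 212, 229.
Circular molecule, 5 cuts → 5 fragments:
  55–61 → 7 bp
  62–146 → 85 bp
  147–212 → 66 bp
  213–229 → 17 bp
  230–238 then 1–54 → 9 + 54 = 63 bp
Sorted largest to smallest: 85, 66, 63, 17, 7 bp.

85, 66, 63, 17, 7 bp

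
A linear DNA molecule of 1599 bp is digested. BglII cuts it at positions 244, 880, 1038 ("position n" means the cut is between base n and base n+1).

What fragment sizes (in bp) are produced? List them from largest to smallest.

Linear molecule, 3 cuts → 4 fragments:
  244 − 0 = 244 bp
  880 − 244 = 636 bp
  1038 − 880 = 158 bp
  1599 − 1038 = 561 bp
Sorted largest to smallest: 636, 561, 244, 158 bp.

636, 561, 244, 158 bp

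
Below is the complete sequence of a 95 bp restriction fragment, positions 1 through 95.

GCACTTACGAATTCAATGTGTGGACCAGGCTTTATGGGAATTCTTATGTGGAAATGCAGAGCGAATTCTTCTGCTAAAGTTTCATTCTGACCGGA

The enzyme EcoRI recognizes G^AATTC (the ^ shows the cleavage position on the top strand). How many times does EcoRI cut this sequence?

GAATTC occurs starting at positions 9, 38, 63.
EcoRI cuts at 3 sites.

3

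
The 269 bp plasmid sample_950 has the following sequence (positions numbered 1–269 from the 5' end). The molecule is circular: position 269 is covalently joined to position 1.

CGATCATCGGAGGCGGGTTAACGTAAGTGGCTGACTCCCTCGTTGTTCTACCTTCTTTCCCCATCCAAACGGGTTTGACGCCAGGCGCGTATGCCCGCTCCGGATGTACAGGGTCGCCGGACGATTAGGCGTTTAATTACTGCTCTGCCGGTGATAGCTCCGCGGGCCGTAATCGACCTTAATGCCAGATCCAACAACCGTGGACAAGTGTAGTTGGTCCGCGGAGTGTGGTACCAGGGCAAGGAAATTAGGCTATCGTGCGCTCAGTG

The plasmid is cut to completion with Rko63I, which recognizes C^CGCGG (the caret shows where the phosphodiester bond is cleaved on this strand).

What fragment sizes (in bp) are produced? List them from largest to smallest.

210, 59 bp

Rko63I sites (CCGCGG) start at positions 160, 219.
Rko63I cuts after the first base of each site, so after positions 160, 219.
Circular molecule, 2 cuts → 2 fragments:
  161–219 → 59 bp
  220–269 then 1–160 → 50 + 160 = 210 bp
Sorted largest to smallest: 210, 59 bp.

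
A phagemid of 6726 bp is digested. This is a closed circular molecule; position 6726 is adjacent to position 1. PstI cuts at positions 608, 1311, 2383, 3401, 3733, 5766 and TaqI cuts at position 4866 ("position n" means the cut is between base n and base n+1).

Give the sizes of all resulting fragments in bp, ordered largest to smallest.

Combined cut positions (sorted): 608, 1311, 2383, 3401, 3733, 4866, 5766.
Circular molecule, 7 cuts → 7 fragments:
  1311 − 608 = 703 bp
  2383 − 1311 = 1072 bp
  3401 − 2383 = 1018 bp
  3733 − 3401 = 332 bp
  4866 − 3733 = 1133 bp
  5766 − 4866 = 900 bp
  wrap: 6726 − 5766 + 608 = 1568 bp
Sorted largest to smallest: 1568, 1133, 1072, 1018, 900, 703, 332 bp.

1568, 1133, 1072, 1018, 900, 703, 332 bp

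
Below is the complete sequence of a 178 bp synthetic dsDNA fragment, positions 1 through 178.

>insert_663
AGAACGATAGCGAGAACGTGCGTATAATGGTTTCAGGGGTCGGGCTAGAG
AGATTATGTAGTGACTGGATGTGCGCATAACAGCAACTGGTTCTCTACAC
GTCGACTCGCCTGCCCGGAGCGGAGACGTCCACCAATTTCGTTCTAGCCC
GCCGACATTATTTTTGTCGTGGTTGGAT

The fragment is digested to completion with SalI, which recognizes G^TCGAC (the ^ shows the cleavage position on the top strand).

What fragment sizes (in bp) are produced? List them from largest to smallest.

101, 77 bp

The SalI site (GTCGAC) starts at position 101.
SalI cuts after the first base of each site, so after position 101.
Linear molecule, 1 cut → 2 fragments:
  1–101 → 101 bp
  102–178 → 77 bp
Sorted largest to smallest: 101, 77 bp.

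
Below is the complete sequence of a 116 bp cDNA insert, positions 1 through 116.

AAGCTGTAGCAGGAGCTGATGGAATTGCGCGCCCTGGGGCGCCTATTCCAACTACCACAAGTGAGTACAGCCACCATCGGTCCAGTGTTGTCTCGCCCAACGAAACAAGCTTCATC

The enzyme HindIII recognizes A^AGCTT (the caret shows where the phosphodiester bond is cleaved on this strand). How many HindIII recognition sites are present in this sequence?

AAGCTT occurs starting at position 107.
HindIII cuts at 1 site.

1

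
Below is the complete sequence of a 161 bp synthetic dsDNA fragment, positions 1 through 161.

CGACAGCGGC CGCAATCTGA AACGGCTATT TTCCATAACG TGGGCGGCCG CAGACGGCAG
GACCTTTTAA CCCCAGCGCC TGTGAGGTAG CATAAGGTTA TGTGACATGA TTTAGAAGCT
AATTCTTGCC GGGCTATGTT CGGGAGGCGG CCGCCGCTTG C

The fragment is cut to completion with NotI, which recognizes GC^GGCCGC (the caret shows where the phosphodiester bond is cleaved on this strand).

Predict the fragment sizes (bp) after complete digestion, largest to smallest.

NotI sites (GCGGCCGC) start at positions 6, 44, 147.
NotI cuts after base 2 of each site, so after positions 7, 45, 148.
Linear molecule, 3 cuts → 4 fragments:
  1–7 → 7 bp
  8–45 → 38 bp
  46–148 → 103 bp
  149–161 → 13 bp
Sorted largest to smallest: 103, 38, 13, 7 bp.

103, 38, 13, 7 bp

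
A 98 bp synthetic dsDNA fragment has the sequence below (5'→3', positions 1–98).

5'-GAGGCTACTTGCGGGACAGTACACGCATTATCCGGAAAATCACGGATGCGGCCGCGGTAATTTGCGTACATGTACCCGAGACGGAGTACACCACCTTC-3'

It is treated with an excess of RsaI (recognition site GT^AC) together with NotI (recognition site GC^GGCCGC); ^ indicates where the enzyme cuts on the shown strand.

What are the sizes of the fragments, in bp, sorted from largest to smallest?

RsaI sites (GTAC) start at positions 19, 66, 72, 86.
RsaI cuts after base 2 of each site, so after positions 20, 67, 73, 87.
The NotI site (GCGGCCGC) starts at position 48.
NotI cuts after base 2 of each site, so after position 49.
Combined cut positions: 20, 49, 67, 73, 87.
Linear molecule, 5 cuts → 6 fragments:
  1–20 → 20 bp
  21–49 → 29 bp
  50–67 → 18 bp
  68–73 → 6 bp
  74–87 → 14 bp
  88–98 → 11 bp
Sorted largest to smallest: 29, 20, 18, 14, 11, 6 bp.

29, 20, 18, 14, 11, 6 bp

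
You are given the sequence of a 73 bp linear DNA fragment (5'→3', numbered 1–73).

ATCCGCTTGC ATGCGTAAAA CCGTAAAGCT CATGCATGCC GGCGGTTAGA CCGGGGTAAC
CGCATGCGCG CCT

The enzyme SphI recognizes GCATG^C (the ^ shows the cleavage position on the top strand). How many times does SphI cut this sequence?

3

GCATGC occurs starting at positions 9, 34, 62.
SphI cuts at 3 sites.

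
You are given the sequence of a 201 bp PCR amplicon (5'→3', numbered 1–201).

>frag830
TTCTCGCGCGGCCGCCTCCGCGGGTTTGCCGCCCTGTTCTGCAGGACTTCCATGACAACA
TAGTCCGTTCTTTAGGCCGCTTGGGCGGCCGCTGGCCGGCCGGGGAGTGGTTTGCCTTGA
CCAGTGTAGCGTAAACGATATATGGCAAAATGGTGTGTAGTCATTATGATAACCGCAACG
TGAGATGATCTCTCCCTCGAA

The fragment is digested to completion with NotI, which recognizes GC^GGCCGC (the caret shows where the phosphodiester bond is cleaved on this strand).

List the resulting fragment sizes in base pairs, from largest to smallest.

NotI sites (GCGGCCGC) start at positions 8, 85.
NotI cuts after base 2 of each site, so after positions 9, 86.
Linear molecule, 2 cuts → 3 fragments:
  1–9 → 9 bp
  10–86 → 77 bp
  87–201 → 115 bp
Sorted largest to smallest: 115, 77, 9 bp.

115, 77, 9 bp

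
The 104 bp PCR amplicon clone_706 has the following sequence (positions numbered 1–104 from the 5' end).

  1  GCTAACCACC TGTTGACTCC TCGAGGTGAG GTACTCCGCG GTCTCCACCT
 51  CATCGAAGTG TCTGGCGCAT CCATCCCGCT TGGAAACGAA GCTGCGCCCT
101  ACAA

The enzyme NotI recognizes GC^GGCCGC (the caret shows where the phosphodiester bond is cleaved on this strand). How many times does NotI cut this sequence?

0

No occurrence of GCGGCCGC is present in the sequence.
NotI does not cut: 0 sites.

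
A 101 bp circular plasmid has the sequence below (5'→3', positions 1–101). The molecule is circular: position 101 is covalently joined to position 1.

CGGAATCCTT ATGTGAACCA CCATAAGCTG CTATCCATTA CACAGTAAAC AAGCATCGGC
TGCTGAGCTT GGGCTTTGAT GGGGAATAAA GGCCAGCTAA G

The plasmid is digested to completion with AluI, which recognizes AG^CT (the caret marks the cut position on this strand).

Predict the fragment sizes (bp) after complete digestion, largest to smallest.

AluI sites (AGCT) start at positions 26, 66, 95.
AluI cuts after base 2 of each site, so after positions 27, 67, 96.
Circular molecule, 3 cuts → 3 fragments:
  28–67 → 40 bp
  68–96 → 29 bp
  97–101 then 1–27 → 5 + 27 = 32 bp
Sorted largest to smallest: 40, 32, 29 bp.

40, 32, 29 bp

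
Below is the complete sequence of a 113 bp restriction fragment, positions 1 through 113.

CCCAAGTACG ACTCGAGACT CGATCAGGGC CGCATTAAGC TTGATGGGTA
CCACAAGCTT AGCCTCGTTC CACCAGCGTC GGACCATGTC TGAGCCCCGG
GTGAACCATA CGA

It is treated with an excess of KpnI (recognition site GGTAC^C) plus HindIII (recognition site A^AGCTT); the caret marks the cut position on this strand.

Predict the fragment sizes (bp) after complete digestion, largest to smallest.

58, 37, 14, 4 bp

The KpnI site (GGTACC) starts at position 47.
KpnI cuts after base 5 of each site (before the last base), so after position 51.
HindIII sites (AAGCTT) start at positions 37, 55.
HindIII cuts after the first base of each site, so after positions 37, 55.
Combined cut positions: 37, 51, 55.
Linear molecule, 3 cuts → 4 fragments:
  1–37 → 37 bp
  38–51 → 14 bp
  52–55 → 4 bp
  56–113 → 58 bp
Sorted largest to smallest: 58, 37, 14, 4 bp.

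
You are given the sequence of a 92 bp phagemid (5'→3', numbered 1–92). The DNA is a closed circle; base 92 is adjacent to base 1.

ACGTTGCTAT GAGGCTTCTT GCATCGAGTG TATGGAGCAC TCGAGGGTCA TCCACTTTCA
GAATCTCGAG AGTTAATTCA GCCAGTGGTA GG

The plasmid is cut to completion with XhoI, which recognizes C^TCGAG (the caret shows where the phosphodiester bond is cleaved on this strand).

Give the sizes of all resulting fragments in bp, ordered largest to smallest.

67, 25 bp

XhoI sites (CTCGAG) start at positions 40, 65.
XhoI cuts after the first base of each site, so after positions 40, 65.
Circular molecule, 2 cuts → 2 fragments:
  41–65 → 25 bp
  66–92 then 1–40 → 27 + 40 = 67 bp
Sorted largest to smallest: 67, 25 bp.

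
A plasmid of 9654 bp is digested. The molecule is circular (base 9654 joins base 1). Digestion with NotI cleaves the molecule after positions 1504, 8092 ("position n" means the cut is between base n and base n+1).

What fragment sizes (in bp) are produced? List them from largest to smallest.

6588, 3066 bp

Circular molecule, 2 cuts → 2 fragments:
  8092 − 1504 = 6588 bp
  wrap: 9654 − 8092 + 1504 = 3066 bp
Sorted largest to smallest: 6588, 3066 bp.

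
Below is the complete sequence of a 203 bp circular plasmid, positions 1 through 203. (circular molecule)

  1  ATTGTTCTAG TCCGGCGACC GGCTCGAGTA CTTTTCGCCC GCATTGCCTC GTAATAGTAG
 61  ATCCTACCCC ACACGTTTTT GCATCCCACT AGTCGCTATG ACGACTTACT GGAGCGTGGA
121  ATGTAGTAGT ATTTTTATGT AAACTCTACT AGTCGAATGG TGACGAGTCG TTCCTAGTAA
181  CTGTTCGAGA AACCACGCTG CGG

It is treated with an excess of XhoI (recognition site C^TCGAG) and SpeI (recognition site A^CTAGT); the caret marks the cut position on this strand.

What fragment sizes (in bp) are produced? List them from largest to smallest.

78, 65, 60 bp

The XhoI site (CTCGAG) starts at position 23.
XhoI cuts after the first base of each site, so after position 23.
SpeI sites (ACTAGT) start at positions 88, 148.
SpeI cuts after the first base of each site, so after positions 88, 148.
Combined cut positions: 23, 88, 148.
Circular molecule, 3 cuts → 3 fragments:
  24–88 → 65 bp
  89–148 → 60 bp
  149–203 then 1–23 → 55 + 23 = 78 bp
Sorted largest to smallest: 78, 65, 60 bp.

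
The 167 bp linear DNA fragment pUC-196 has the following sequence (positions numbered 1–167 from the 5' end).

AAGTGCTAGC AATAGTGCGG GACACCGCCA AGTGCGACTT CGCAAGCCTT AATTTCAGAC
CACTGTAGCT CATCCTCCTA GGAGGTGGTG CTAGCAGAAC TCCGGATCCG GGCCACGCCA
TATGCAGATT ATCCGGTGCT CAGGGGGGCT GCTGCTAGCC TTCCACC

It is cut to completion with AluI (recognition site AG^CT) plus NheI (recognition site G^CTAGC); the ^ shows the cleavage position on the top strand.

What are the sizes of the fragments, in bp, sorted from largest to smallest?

64, 63, 22, 13, 5 bp

The AluI site (AGCT) starts at position 67.
AluI cuts after base 2 of each site, so after position 68.
NheI sites (GCTAGC) start at positions 5, 90, 154.
NheI cuts after the first base of each site, so after positions 5, 90, 154.
Combined cut positions: 5, 68, 90, 154.
Linear molecule, 4 cuts → 5 fragments:
  1–5 → 5 bp
  6–68 → 63 bp
  69–90 → 22 bp
  91–154 → 64 bp
  155–167 → 13 bp
Sorted largest to smallest: 64, 63, 22, 13, 5 bp.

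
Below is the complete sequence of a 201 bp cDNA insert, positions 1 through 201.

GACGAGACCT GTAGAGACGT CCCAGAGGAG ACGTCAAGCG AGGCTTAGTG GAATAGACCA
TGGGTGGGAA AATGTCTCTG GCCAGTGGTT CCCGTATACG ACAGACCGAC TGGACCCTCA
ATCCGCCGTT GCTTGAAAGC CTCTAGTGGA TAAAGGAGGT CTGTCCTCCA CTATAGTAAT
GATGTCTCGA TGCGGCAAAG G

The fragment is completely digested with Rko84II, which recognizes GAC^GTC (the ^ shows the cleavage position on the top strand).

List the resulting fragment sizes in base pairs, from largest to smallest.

169, 18, 14 bp

Rko84II sites (GACGTC) start at positions 16, 30.
Rko84II cuts after base 3 of each site, so after positions 18, 32.
Linear molecule, 2 cuts → 3 fragments:
  1–18 → 18 bp
  19–32 → 14 bp
  33–201 → 169 bp
Sorted largest to smallest: 169, 18, 14 bp.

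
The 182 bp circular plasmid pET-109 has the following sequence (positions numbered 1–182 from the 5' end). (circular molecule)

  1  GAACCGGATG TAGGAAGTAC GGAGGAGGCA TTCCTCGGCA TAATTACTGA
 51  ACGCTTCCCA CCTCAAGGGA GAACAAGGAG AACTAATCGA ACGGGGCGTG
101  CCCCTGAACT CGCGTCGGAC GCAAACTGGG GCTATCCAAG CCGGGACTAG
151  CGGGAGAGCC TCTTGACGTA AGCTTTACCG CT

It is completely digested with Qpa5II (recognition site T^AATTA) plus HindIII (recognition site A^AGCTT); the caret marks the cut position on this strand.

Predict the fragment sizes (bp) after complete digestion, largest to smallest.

129, 53 bp

The Qpa5II site (TAATTA) starts at position 41.
Qpa5II cuts after the first base of each site, so after position 41.
The HindIII site (AAGCTT) starts at position 170.
HindIII cuts after the first base of each site, so after position 170.
Combined cut positions: 41, 170.
Circular molecule, 2 cuts → 2 fragments:
  42–170 → 129 bp
  171–182 then 1–41 → 12 + 41 = 53 bp
Sorted largest to smallest: 129, 53 bp.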